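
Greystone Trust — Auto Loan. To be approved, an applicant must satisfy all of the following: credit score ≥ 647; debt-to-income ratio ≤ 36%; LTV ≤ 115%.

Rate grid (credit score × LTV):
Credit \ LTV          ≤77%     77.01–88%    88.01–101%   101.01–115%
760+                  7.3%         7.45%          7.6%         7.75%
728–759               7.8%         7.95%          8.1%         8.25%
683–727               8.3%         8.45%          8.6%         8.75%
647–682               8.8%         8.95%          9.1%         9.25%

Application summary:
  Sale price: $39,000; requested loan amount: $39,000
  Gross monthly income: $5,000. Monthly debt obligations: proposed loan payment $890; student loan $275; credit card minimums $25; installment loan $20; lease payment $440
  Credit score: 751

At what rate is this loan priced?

8.1%

Credit score 751 ≥ 647; Total monthly debts = (890 + 275 + 25 + 20 + 440) = 1,650. Debt-to-income = 1,650/5,000 = 33% — meets 36% limit
LTV: 39,000 ÷ 39,000 = 100%, within 115% cap
Score 751 is in the 728–759 band; LTV 100% is in the 88.01–101% band → 8.1%.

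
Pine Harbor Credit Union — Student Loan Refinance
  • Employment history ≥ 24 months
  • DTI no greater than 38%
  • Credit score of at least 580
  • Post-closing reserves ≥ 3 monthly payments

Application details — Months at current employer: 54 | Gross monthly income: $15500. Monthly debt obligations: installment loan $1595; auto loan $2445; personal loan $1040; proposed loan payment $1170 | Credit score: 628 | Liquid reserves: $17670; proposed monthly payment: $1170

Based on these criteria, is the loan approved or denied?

Denied

Employment 54 ≥ 24 months
Total monthly debts = (1,595 + 2,445 + 1,040 + 1,170) = 6,250. Debt-to-income = 6,250/15,500 = 40.3% — over 38% limit
Credit score 628 ≥ 580 (meets)
Reserves = 17,670/1,170 = 15.1 months ≥ 3
Fails on DTI.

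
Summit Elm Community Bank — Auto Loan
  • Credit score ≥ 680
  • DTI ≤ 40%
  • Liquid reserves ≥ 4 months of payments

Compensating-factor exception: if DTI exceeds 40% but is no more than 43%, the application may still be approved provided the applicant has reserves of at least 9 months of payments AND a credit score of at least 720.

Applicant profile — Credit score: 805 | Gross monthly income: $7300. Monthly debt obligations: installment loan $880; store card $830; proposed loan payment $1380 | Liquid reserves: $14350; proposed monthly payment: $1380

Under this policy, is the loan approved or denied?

Approved

Credit score 805 ≥ 680 (meets base)
Total debts = (880 + 830 + 1,380) = 3,090. DTI: 3,090 ÷ 7,300 = 42.3%, over the 40% base limit.
Reserves: 14,350 ÷ 1,380 = 10.4 months (meets 4-month minimum)
42.3% falls in the override range (40%–43%), so the compensating-factor test applies.
Reserves 10.4 ≥ 9 months; credit score 805 ≥ 720.
Both override conditions satisfied; DTI exception granted.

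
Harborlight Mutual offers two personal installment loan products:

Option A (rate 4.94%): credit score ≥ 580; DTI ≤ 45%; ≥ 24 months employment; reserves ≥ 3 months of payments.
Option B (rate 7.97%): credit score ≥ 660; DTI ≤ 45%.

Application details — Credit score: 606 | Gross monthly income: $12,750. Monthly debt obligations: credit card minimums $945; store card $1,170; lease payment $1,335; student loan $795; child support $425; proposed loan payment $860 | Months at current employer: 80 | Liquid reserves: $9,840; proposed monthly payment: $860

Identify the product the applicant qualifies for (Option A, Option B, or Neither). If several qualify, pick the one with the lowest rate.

Option A

Total debts = (945 + 1,170 + 1,335 + 795 + 425 + 860) = 5,530; DTI = 5,530/12,750 = 43.4%.
Reserves = 9,840/860 = 11.4 months.
Option A: score 606 ≥ 580; DTI 43.4% ≤ 45%; employment 80 ≥ 24 mo; reserves 11.4 ≥ 3 mo → qualifies.
Option B: score 606 < 660; DTI 43.4% ≤ 45% → does not qualify.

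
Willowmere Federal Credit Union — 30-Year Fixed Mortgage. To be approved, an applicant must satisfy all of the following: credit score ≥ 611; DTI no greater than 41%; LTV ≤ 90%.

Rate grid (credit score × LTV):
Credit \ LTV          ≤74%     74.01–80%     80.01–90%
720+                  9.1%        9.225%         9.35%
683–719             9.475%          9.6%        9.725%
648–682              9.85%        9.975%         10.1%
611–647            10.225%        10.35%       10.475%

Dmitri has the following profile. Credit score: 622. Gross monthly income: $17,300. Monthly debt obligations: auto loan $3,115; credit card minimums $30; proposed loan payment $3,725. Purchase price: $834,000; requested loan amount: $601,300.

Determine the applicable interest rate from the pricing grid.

10.225%

Credit score 622 ≥ 611; Total monthly debts = (3,115 + 30 + 3,725) = 6,870. DTI = 6,870/17,300 = 39.7% ≤ 41%
Loan-to-value = 601,300/834,000 = 72.1% — pass (90% max)
Credit 622 → row 611–647; LTV 72.1% → column ≤74%. Grid cell → 10.225%.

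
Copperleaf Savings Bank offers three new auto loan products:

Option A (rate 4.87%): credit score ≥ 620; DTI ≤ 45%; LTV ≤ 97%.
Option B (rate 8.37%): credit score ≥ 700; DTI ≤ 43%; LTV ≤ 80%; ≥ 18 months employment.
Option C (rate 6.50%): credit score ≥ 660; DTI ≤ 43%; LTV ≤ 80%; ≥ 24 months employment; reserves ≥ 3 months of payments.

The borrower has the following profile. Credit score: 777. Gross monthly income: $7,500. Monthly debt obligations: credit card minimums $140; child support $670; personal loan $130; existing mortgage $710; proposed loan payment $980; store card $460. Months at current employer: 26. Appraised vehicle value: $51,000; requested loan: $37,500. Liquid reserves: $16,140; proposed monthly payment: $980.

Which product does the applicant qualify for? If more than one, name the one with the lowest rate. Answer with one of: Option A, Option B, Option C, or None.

Total debts = (140 + 670 + 130 + 710 + 980 + 460) = 3,090; DTI = 3,090/7,500 = 41.2%.
LTV = 37,500/51,000 = 73.5%.
Reserves = 16,140/980 = 16.5 months.
Option A: score 777 ≥ 620; DTI 41.2% ≤ 45%; LTV 73.5% ≤ 97% → qualifies.
Option B: score 777 ≥ 700; DTI 41.2% ≤ 43%; LTV 73.5% ≤ 80%; employment 26 ≥ 18 mo → qualifies.
Option C: score 777 ≥ 660; DTI 41.2% ≤ 43%; LTV 73.5% ≤ 80%; employment 26 ≥ 24 mo; reserves 16.5 ≥ 3 mo → qualifies.
Qualifying: Option A, Option B, Option C. Lowest rate is 4.87% → Option A.

Option A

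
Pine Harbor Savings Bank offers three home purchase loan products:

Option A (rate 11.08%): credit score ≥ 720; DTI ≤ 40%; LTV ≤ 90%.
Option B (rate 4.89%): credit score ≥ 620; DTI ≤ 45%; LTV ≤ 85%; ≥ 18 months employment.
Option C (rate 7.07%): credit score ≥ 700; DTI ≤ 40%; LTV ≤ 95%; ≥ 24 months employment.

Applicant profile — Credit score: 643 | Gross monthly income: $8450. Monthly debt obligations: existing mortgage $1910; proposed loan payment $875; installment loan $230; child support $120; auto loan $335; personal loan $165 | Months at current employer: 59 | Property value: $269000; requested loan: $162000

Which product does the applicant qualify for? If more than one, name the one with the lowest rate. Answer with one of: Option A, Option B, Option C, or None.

Total debts = (1,910 + 875 + 230 + 120 + 335 + 165) = 3,635; DTI = 3,635/8,450 = 43%.
LTV = 162,000/269,000 = 60.2%.
Option A: score 643 < 720; DTI 43% > 40%; LTV 60.2% ≤ 90% → does not qualify.
Option B: score 643 ≥ 620; DTI 43% ≤ 45%; LTV 60.2% ≤ 85%; employment 59 ≥ 18 mo → qualifies.
Option C: score 643 < 700; DTI 43% > 40%; LTV 60.2% ≤ 95%; employment 59 ≥ 24 mo → does not qualify.

Option B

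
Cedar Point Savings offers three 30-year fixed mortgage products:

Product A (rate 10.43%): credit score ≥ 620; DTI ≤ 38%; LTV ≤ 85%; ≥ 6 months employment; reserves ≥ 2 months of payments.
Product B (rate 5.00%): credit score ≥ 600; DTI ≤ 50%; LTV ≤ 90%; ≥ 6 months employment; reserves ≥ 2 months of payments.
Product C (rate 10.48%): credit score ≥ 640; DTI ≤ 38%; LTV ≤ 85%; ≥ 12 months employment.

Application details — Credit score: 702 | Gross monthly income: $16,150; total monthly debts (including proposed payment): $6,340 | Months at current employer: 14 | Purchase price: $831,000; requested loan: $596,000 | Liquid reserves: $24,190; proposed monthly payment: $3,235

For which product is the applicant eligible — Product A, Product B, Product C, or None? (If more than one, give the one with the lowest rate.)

Product B

DTI = 6,340/16,150 = 39.3%.
LTV = 596,000/831,000 = 71.7%.
Reserves = 24,190/3,235 = 7.5 months.
Product A: score 702 ≥ 620; DTI 39.3% > 38%; LTV 71.7% ≤ 85%; employment 14 ≥ 6 mo; reserves 7.5 ≥ 2 mo → does not qualify.
Product B: score 702 ≥ 600; DTI 39.3% ≤ 50%; LTV 71.7% ≤ 90%; employment 14 ≥ 6 mo; reserves 7.5 ≥ 2 mo → qualifies.
Product C: score 702 ≥ 640; DTI 39.3% > 38%; LTV 71.7% ≤ 85%; employment 14 ≥ 12 mo → does not qualify.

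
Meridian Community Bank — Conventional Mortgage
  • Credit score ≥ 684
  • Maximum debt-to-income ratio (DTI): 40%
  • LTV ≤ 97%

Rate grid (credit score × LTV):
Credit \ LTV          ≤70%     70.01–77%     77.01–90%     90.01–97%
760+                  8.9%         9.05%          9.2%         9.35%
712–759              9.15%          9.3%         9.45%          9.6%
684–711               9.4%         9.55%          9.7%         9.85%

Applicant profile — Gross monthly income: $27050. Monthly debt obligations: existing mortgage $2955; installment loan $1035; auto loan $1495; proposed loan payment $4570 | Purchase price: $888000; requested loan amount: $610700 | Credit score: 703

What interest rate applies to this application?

Credit score 703 ≥ 684; Total monthly debts = (2,955 + 1,035 + 1,495 + 4,570) = 10,055. Debt-to-income = 10,055/27,050 = 37.2% — meets 40% limit
LTV = 610,700/888,000 = 68.8% ≤ 97%
Credit 703 → row 684–711; LTV 68.8% → column ≤70%. Grid cell → 9.4%.

9.4%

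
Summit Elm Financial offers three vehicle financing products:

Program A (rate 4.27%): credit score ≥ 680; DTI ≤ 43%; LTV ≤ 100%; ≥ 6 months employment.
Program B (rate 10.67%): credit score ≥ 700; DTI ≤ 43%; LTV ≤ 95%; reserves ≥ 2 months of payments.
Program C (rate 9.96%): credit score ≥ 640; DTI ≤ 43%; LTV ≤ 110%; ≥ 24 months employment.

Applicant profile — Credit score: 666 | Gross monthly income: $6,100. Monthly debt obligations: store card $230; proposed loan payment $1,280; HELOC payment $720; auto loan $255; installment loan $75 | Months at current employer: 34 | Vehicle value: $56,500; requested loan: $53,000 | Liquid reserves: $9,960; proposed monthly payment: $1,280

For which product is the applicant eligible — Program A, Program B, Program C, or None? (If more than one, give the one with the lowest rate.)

Program C

Total debts = (230 + 1,280 + 720 + 255 + 75) = 2,560; DTI = 2,560/6,100 = 42%.
LTV = 53,000/56,500 = 93.8%.
Reserves = 9,960/1,280 = 7.8 months.
Program A: score 666 < 680; DTI 42% ≤ 43%; LTV 93.8% ≤ 100%; employment 34 ≥ 6 mo → does not qualify.
Program B: score 666 < 700; DTI 42% ≤ 43%; LTV 93.8% ≤ 95%; reserves 7.8 ≥ 2 mo → does not qualify.
Program C: score 666 ≥ 640; DTI 42% ≤ 43%; LTV 93.8% ≤ 110%; employment 34 ≥ 24 mo → qualifies.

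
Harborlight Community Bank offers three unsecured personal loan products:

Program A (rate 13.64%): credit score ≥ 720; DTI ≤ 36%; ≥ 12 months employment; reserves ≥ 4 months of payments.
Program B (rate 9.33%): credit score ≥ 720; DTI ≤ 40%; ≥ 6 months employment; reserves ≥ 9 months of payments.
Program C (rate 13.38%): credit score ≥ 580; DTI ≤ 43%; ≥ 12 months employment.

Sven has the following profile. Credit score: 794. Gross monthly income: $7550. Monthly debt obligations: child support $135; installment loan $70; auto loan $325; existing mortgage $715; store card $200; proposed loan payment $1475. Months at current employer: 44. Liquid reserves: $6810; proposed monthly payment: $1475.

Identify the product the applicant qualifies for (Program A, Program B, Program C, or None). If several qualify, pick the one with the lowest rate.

Program C

Total debts = (135 + 70 + 325 + 715 + 200 + 1,475) = 2,920; DTI = 2,920/7,550 = 38.7%.
Reserves = 6,810/1,475 = 4.6 months.
Program A: score 794 ≥ 720; DTI 38.7% > 36%; employment 44 ≥ 12 mo; reserves 4.6 ≥ 4 mo → does not qualify.
Program B: score 794 ≥ 720; DTI 38.7% ≤ 40%; employment 44 ≥ 6 mo; reserves 4.6 < 9 mo → does not qualify.
Program C: score 794 ≥ 580; DTI 38.7% ≤ 43%; employment 44 ≥ 12 mo → qualifies.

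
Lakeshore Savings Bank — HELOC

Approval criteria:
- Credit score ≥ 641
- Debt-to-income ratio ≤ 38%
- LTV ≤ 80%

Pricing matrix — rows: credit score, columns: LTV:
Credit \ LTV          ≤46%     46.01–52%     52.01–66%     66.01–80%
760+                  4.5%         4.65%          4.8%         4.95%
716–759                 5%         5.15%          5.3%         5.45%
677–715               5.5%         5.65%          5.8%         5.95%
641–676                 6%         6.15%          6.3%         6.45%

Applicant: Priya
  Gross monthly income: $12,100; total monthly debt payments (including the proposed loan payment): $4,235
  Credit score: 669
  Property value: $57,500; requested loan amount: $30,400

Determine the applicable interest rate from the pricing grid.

Credit score 669 ≥ 641; DTI = 4,235/12,100 = 35% ≤ 38%
LTV: 30,400 ÷ 57,500 = 52.9%, within 80% cap
Row: 669 falls in 641–676. Column: 52.9% falls in 52.01–66%. Rate = 6.3%.

6.3%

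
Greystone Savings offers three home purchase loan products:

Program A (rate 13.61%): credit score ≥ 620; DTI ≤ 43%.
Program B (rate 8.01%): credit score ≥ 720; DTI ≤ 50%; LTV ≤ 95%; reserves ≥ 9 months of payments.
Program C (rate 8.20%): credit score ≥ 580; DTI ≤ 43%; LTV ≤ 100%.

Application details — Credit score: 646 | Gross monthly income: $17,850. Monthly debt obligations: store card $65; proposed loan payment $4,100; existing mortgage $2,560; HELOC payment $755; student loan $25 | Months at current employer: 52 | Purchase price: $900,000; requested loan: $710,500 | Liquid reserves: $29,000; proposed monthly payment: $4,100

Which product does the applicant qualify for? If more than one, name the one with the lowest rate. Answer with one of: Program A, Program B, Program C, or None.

Program C

Total debts = (65 + 4,100 + 2,560 + 755 + 25) = 7,505; DTI = 7,505/17,850 = 42%.
LTV = 710,500/900,000 = 78.9%.
Reserves = 29,000/4,100 = 7.1 months.
Program A: score 646 ≥ 620; DTI 42% ≤ 43% → qualifies.
Program B: score 646 < 720; DTI 42% ≤ 50%; LTV 78.9% ≤ 95%; reserves 7.1 < 9 mo → does not qualify.
Program C: score 646 ≥ 580; DTI 42% ≤ 43%; LTV 78.9% ≤ 100% → qualifies.
Qualifying: Program A, Program C. Lowest rate is 8.20% → Program C.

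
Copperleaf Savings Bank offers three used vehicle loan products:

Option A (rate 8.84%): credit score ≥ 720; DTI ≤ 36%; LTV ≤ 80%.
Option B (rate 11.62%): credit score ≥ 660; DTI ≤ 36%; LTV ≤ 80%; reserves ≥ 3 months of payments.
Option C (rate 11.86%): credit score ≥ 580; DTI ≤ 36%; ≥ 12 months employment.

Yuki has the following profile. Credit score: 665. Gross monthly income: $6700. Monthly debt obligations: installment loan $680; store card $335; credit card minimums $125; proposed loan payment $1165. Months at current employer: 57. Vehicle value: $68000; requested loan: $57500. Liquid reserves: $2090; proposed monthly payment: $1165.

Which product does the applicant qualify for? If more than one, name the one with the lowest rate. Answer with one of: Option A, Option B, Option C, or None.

Option C

Total debts = (680 + 335 + 125 + 1,165) = 2,305; DTI = 2,305/6,700 = 34.4%.
LTV = 57,500/68,000 = 84.6%.
Reserves = 2,090/1,165 = 1.8 months.
Option A: score 665 < 720; DTI 34.4% ≤ 36%; LTV 84.6% > 80% → does not qualify.
Option B: score 665 ≥ 660; DTI 34.4% ≤ 36%; LTV 84.6% > 80%; reserves 1.8 < 3 mo → does not qualify.
Option C: score 665 ≥ 580; DTI 34.4% ≤ 36%; employment 57 ≥ 12 mo → qualifies.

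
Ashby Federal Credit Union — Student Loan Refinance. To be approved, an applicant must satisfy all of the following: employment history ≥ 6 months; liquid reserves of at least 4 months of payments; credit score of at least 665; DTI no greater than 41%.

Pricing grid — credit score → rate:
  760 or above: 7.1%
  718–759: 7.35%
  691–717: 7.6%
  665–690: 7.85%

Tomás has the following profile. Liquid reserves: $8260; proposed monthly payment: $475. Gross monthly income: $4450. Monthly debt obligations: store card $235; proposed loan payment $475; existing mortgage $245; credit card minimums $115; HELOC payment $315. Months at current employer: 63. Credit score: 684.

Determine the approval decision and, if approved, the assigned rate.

Approved at 7.85%

Credit score 684 ≥ 665 (meets minimum)
Employment 63 ≥ 6 months
Total monthly debts = (235 + 475 + 245 + 115 + 315) = 1,385. Debt-to-income = 1,385/4,450 = 31.1% — meets 41% limit
Reserves = 8,260/475 = 17.4 months ≥ 4
All requirements met. Score 684 falls in the 665–690 tier → 7.85%.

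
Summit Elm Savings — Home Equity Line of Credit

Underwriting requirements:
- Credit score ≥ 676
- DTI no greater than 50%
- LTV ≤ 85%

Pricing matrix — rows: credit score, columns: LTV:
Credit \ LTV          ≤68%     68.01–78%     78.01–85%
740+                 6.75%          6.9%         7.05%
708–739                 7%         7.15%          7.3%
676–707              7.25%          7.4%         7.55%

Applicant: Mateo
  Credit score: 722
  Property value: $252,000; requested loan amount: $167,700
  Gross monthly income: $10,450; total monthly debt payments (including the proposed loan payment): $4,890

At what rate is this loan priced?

7%

Credit score 722 ≥ 676; Debt-to-income = 4,890/10,450 = 46.8% — meets 50% limit
Loan-to-value = 167,700/252,000 = 66.5% — pass (85% max)
Score 722 is in the 708–739 band; LTV 66.5% is in the ≤68% band → 7%.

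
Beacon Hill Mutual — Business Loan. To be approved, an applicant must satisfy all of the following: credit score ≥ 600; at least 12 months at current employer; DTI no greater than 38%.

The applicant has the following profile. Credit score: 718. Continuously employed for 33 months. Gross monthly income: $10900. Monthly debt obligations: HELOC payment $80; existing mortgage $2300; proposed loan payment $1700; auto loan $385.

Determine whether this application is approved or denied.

Denied

Credit score 718 ≥ 600 (meets)
Employment 33 ≥ 12 months
Total monthly debts = (80 + 2,300 + 1,700 + 385) = 4,465. DTI: 4,465 ÷ 10,900 = 41%, exceeds the 38% cap
Fails on DTI.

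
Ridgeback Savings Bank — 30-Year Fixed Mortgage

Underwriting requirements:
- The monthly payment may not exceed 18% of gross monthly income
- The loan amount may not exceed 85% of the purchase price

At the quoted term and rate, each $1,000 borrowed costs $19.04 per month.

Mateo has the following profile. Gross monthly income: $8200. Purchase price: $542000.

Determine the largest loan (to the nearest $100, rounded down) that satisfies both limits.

$77,500

Payment cap: 18% × $8,200 = $1,476/month.
At $19.04 per $1,000, that supports 1,476/19.04 × 1,000 ≈ $77,521 → $77,500.
LTV cap: 85% × $542,000 = $460,700 → $460,700.
Binding constraint: payment-to-income.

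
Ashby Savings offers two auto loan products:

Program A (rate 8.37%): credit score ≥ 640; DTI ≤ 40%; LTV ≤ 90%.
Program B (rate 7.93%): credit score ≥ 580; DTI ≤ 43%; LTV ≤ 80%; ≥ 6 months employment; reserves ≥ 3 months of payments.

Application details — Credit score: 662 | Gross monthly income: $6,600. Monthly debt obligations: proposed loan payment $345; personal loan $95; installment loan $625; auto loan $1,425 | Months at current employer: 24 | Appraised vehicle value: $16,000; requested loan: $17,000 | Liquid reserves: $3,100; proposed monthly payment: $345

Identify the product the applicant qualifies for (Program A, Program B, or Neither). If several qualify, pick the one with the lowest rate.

Total debts = (345 + 95 + 625 + 1,425) = 2,490; DTI = 2,490/6,600 = 37.7%.
LTV = 17,000/16,000 = 106.2%.
Reserves = 3,100/345 = 9.0 months.
Program A: score 662 ≥ 640; DTI 37.7% ≤ 40%; LTV 106.2% > 90% → does not qualify.
Program B: score 662 ≥ 580; DTI 37.7% ≤ 43%; LTV 106.2% > 80%; employment 24 ≥ 6 mo; reserves 9.0 ≥ 3 mo → does not qualify.

Neither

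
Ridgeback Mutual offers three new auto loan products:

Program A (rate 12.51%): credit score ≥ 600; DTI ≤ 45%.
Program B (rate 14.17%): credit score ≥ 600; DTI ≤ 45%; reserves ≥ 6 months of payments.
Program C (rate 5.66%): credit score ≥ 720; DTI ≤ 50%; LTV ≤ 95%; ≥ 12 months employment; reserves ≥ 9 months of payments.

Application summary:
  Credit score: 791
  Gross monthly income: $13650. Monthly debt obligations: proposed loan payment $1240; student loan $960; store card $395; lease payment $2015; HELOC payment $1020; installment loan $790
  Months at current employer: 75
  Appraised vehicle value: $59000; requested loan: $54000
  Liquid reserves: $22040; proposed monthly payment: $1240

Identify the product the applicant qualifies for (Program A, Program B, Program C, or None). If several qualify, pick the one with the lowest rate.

Total debts = (1,240 + 960 + 395 + 2,015 + 1,020 + 790) = 6,420; DTI = 6,420/13,650 = 47%.
LTV = 54,000/59,000 = 91.5%.
Reserves = 22,040/1,240 = 17.8 months.
Program A: score 791 ≥ 600; DTI 47% > 45% → does not qualify.
Program B: score 791 ≥ 600; DTI 47% > 45%; reserves 17.8 ≥ 6 mo → does not qualify.
Program C: score 791 ≥ 720; DTI 47% ≤ 50%; LTV 91.5% ≤ 95%; employment 75 ≥ 12 mo; reserves 17.8 ≥ 9 mo → qualifies.

Program C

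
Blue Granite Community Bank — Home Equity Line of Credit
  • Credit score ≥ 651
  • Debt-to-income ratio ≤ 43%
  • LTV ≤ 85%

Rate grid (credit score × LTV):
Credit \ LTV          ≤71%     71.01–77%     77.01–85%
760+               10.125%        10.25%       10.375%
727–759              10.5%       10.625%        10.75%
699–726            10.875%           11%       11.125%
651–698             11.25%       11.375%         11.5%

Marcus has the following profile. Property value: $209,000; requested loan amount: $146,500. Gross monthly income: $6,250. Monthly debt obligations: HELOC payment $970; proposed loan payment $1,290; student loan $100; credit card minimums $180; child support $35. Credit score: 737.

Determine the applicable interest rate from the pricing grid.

Credit score 737 ≥ 651; Total monthly debts = (970 + 1,290 + 100 + 180 + 35) = 2,575. Debt-to-income = 2,575/6,250 = 41.2% — meets 43% limit
Loan-to-value = 146,500/209,000 = 70.1% — pass (85% max)
Score 737 is in the 727–759 band; LTV 70.1% is in the ≤71% band → 10.5%.

10.5%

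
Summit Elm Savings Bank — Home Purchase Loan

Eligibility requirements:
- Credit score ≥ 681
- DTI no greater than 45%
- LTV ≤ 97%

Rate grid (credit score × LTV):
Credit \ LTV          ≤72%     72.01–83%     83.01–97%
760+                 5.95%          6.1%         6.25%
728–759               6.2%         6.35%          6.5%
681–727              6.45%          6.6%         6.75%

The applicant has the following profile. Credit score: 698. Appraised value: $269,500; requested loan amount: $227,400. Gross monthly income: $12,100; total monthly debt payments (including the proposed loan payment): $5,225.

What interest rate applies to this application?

6.75%

Credit score 698 ≥ 681; DTI: 5,225 ÷ 12,100 = 43.2%, within the 45% cap
Loan-to-value = 227,400/269,500 = 84.4% — pass (97% max)
Credit 698 → row 681–727; LTV 84.4% → column 83.01–97%. Grid cell → 6.75%.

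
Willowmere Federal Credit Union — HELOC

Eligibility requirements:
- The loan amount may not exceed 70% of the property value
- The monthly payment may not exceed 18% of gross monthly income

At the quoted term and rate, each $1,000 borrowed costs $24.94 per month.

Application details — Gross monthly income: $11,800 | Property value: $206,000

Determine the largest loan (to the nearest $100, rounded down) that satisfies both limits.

$85,100

Payment cap: 18% × $11,800 = $2,124/month.
At $24.94 per $1,000, that supports 2,124/24.94 × 1,000 ≈ $85,164 → $85,100.
LTV cap: 70% × $206,000 = $144,200 → $144,200.
Binding constraint: payment-to-income.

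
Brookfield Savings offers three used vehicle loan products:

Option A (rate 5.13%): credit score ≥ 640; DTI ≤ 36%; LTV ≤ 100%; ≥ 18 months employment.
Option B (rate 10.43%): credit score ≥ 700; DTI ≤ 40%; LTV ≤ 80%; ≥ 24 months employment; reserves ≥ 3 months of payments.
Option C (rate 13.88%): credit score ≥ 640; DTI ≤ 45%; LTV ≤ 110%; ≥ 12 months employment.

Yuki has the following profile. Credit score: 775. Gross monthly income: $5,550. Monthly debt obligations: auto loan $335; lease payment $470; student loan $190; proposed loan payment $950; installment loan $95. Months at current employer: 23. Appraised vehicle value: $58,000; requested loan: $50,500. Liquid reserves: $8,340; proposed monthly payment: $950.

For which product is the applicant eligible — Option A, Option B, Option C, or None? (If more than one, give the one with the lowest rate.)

Total debts = (335 + 470 + 190 + 950 + 95) = 2,040; DTI = 2,040/5,550 = 36.8%.
LTV = 50,500/58,000 = 87.1%.
Reserves = 8,340/950 = 8.8 months.
Option A: score 775 ≥ 640; DTI 36.8% > 36%; LTV 87.1% ≤ 100%; employment 23 ≥ 18 mo → does not qualify.
Option B: score 775 ≥ 700; DTI 36.8% ≤ 40%; LTV 87.1% > 80%; employment 23 < 24 mo; reserves 8.8 ≥ 3 mo → does not qualify.
Option C: score 775 ≥ 640; DTI 36.8% ≤ 45%; LTV 87.1% ≤ 110%; employment 23 ≥ 12 mo → qualifies.

Option C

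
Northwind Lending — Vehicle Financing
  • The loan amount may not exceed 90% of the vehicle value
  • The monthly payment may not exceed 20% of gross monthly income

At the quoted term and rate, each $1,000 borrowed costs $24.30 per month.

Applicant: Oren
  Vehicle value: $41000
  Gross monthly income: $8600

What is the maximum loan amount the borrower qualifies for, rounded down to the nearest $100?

$36,900

Payment cap: 20% × $8,600 = $1,720/month.
At $24.30 per $1,000, that supports 1,720/24.30 × 1,000 ≈ $70,781 → $70,700.
LTV cap: 90% × $41,000 = $36,900 → $36,900.
Binding constraint: loan-to-value.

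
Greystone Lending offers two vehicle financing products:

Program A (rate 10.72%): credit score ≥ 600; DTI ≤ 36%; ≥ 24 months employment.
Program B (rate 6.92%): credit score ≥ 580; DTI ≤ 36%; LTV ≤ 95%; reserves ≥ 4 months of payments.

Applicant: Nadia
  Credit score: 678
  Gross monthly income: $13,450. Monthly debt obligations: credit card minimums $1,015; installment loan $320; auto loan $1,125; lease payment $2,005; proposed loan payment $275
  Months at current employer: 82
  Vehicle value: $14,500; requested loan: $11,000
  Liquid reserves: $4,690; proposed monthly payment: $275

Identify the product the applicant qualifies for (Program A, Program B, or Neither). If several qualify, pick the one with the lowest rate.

Total debts = (1,015 + 320 + 1,125 + 2,005 + 275) = 4,740; DTI = 4,740/13,450 = 35.2%.
LTV = 11,000/14,500 = 75.9%.
Reserves = 4,690/275 = 17.1 months.
Program A: score 678 ≥ 600; DTI 35.2% ≤ 36%; employment 82 ≥ 24 mo → qualifies.
Program B: score 678 ≥ 580; DTI 35.2% ≤ 36%; LTV 75.9% ≤ 95%; reserves 17.1 ≥ 4 mo → qualifies.
Qualifying: Program A, Program B. Lowest rate is 6.92% → Program B.

Program B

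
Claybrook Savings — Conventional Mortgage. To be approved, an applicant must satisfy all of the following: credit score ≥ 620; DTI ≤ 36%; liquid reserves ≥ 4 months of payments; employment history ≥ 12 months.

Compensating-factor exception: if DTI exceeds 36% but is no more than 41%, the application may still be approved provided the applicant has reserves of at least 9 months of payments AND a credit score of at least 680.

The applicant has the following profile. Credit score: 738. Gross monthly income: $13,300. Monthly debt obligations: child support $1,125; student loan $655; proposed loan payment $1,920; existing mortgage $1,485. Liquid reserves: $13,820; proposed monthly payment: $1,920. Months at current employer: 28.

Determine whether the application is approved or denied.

Credit score 738 ≥ 620 (meets base)
Total debts = (1,125 + 655 + 1,920 + 1,485) = 5,185. DTI: 5,185 ÷ 13,300 = 39%, over the 36% base limit.
Reserves = 13,820/1,920 = 7.2 months ≥ 4
Employment 28 ≥ 12 months
39% falls in the override range (36%–41%), so the compensating-factor test applies.
Reserves 7.2 < 9 months; credit score 738 ≥ 680.
Compensating-factor requirement not fully met.

Denied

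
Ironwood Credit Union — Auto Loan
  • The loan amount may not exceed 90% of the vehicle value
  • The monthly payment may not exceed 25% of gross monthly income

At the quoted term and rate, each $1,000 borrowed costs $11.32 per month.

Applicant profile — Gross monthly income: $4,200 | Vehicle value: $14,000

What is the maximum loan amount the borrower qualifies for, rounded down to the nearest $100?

Payment cap: 25% × $4,200 = $1,050/month.
At $11.32 per $1,000, that supports 1,050/11.32 × 1,000 ≈ $92,756 → $92,700.
LTV cap: 90% × $14,000 = $12,600 → $12,600.
Binding constraint: loan-to-value.

$12,600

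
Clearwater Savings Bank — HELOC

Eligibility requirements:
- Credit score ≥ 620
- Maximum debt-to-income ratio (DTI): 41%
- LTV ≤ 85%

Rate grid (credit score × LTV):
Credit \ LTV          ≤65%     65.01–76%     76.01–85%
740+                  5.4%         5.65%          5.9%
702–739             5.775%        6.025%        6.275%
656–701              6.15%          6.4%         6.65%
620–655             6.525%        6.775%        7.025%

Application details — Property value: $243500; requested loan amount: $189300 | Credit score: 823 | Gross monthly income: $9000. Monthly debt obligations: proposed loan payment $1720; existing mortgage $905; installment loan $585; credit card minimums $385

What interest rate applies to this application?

Credit score 823 ≥ 620; Total monthly debts = (1,720 + 905 + 585 + 385) = 3,595. DTI = 3,595/9,000 = 39.9% ≤ 41%
Loan-to-value = 189,300/243,500 = 77.7% — pass (85% max)
Row: 823 falls in 740+. Column: 77.7% falls in 76.01–85%. Rate = 5.9%.

5.9%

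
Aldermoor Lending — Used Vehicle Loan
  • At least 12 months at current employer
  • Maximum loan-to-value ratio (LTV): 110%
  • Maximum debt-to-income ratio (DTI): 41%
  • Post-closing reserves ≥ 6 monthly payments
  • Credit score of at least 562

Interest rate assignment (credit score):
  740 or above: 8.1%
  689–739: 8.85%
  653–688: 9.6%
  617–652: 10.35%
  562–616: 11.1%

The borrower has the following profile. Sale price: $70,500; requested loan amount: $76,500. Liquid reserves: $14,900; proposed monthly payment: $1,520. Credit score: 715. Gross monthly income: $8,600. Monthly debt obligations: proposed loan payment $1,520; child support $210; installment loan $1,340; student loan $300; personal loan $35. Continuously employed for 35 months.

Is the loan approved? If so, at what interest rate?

Credit score 715 ≥ 562 (meets minimum)
Total monthly debts = (1,520 + 210 + 1,340 + 300 + 35) = 3,405. DTI: 3,405 ÷ 8,600 = 39.6%, within the 41% cap
LTV: 76,500 ÷ 70,500 = 108.5%, within 110% cap
Employment 35 ≥ 12 months
Liquid reserves cover 14,900/1,520 = 9.8 months — ≥ 6 required
All requirements met. Score 715 falls in the 689–739 tier → 8.85%.

Approved at 8.85%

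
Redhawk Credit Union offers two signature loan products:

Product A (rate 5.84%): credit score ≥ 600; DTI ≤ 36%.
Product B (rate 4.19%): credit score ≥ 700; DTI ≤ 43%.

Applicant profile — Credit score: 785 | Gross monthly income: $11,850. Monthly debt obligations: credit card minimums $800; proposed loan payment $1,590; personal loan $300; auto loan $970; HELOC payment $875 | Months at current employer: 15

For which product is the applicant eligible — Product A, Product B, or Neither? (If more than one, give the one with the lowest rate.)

Total debts = (800 + 1,590 + 300 + 970 + 875) = 4,535; DTI = 4,535/11,850 = 38.3%.
Product A: score 785 ≥ 600; DTI 38.3% > 36% → does not qualify.
Product B: score 785 ≥ 700; DTI 38.3% ≤ 43% → qualifies.

Product B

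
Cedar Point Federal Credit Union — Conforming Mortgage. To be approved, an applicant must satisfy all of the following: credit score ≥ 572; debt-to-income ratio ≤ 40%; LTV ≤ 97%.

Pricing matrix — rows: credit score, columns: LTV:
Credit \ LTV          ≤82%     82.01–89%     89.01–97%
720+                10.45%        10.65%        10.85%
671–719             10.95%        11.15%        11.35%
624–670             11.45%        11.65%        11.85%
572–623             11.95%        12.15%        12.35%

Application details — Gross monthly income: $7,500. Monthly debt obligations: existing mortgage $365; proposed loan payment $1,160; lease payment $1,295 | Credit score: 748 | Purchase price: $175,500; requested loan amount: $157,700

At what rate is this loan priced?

Credit score 748 ≥ 572; Total monthly debts = (365 + 1,160 + 1,295) = 2,820. DTI: 2,820 ÷ 7,500 = 37.6%, within the 40% cap
Loan-to-value = 157,700/175,500 = 89.9% — pass (97% max)
Credit 748 → row 720+; LTV 89.9% → column 89.01–97%. Grid cell → 10.85%.

10.85%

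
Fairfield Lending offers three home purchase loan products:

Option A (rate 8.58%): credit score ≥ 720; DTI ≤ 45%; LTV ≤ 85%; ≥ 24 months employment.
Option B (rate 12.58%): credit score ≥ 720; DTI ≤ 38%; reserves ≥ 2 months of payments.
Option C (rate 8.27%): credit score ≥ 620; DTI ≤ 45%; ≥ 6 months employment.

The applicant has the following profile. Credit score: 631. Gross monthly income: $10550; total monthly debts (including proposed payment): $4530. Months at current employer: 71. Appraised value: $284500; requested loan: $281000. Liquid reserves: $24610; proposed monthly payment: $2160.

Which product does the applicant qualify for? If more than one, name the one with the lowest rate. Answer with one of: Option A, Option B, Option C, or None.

Option C

DTI = 4,530/10,550 = 42.9%.
LTV = 281,000/284,500 = 98.8%.
Reserves = 24,610/2,160 = 11.4 months.
Option A: score 631 < 720; DTI 42.9% ≤ 45%; LTV 98.8% > 85%; employment 71 ≥ 24 mo → does not qualify.
Option B: score 631 < 720; DTI 42.9% > 38%; reserves 11.4 ≥ 2 mo → does not qualify.
Option C: score 631 ≥ 620; DTI 42.9% ≤ 45%; employment 71 ≥ 6 mo → qualifies.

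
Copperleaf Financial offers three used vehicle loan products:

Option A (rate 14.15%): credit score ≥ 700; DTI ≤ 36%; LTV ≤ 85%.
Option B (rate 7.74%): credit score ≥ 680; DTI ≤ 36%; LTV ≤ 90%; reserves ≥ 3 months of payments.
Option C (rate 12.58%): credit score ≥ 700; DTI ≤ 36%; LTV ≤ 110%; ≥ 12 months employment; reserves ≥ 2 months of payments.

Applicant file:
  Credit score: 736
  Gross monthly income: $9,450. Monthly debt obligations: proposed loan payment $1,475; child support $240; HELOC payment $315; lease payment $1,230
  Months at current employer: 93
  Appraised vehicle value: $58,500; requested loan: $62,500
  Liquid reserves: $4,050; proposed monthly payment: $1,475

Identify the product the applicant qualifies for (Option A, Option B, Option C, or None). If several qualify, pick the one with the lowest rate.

Total debts = (1,475 + 240 + 315 + 1,230) = 3,260; DTI = 3,260/9,450 = 34.5%.
LTV = 62,500/58,500 = 106.8%.
Reserves = 4,050/1,475 = 2.7 months.
Option A: score 736 ≥ 700; DTI 34.5% ≤ 36%; LTV 106.8% > 85% → does not qualify.
Option B: score 736 ≥ 680; DTI 34.5% ≤ 36%; LTV 106.8% > 90%; reserves 2.7 < 3 mo → does not qualify.
Option C: score 736 ≥ 700; DTI 34.5% ≤ 36%; LTV 106.8% ≤ 110%; employment 93 ≥ 12 mo; reserves 2.7 ≥ 2 mo → qualifies.

Option C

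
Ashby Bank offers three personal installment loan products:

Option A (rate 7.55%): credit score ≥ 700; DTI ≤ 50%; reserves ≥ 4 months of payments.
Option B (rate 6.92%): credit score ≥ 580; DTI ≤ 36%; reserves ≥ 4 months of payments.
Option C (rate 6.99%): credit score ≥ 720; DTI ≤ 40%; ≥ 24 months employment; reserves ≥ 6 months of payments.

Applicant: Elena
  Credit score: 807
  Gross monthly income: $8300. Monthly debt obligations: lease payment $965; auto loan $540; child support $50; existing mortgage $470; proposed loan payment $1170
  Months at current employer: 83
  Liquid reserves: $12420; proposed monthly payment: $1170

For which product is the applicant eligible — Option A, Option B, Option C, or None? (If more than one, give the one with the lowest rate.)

Option C

Total debts = (965 + 540 + 50 + 470 + 1,170) = 3,195; DTI = 3,195/8,300 = 38.5%.
Reserves = 12,420/1,170 = 10.6 months.
Option A: score 807 ≥ 700; DTI 38.5% ≤ 50%; reserves 10.6 ≥ 4 mo → qualifies.
Option B: score 807 ≥ 580; DTI 38.5% > 36%; reserves 10.6 ≥ 4 mo → does not qualify.
Option C: score 807 ≥ 720; DTI 38.5% ≤ 40%; employment 83 ≥ 24 mo; reserves 10.6 ≥ 6 mo → qualifies.
Qualifying: Option A, Option C. Lowest rate is 6.99% → Option C.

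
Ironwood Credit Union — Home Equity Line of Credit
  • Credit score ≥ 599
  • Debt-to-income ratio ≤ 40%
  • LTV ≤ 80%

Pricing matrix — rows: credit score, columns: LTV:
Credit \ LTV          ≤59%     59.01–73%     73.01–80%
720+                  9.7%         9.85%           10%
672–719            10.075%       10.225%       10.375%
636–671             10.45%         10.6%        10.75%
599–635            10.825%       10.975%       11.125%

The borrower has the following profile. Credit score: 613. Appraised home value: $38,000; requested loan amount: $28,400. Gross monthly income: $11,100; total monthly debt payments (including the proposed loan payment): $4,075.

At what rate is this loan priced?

11.125%

Credit score 613 ≥ 599; DTI: 4,075 ÷ 11,100 = 36.7%, within the 40% cap
LTV = 28,400/38,000 = 74.7% ≤ 80%
Credit 613 → row 599–635; LTV 74.7% → column 73.01–80%. Grid cell → 11.125%.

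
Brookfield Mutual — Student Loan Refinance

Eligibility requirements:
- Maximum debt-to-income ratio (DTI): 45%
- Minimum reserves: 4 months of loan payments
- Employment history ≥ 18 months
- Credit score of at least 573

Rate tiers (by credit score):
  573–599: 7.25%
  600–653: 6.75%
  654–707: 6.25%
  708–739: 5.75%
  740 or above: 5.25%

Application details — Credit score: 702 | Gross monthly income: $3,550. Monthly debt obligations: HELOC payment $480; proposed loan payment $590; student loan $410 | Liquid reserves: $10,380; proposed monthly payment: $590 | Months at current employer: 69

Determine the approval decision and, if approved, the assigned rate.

Approved at 6.25%

Credit score 702 ≥ 573 (meets minimum)
Total monthly debts = (480 + 590 + 410) = 1,480. Debt-to-income = 1,480/3,550 = 41.7% — meets 45% limit
Employment 69 ≥ 18 months
Reserves: 10,380 ÷ 590 = 17.6 months (meets 4-month minimum)
All requirements met. Score 702 falls in the 654–707 tier → 6.25%.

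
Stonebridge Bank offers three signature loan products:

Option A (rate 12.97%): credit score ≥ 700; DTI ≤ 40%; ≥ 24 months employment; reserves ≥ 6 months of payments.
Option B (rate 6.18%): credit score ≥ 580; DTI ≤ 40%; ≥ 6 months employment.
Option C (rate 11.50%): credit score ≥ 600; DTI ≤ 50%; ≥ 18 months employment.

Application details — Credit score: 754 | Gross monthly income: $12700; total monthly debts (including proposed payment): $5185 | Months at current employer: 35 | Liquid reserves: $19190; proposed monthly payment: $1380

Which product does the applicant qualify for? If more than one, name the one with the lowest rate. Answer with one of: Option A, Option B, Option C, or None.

DTI = 5,185/12,700 = 40.8%.
Reserves = 19,190/1,380 = 13.9 months.
Option A: score 754 ≥ 700; DTI 40.8% > 40%; employment 35 ≥ 24 mo; reserves 13.9 ≥ 6 mo → does not qualify.
Option B: score 754 ≥ 580; DTI 40.8% > 40%; employment 35 ≥ 6 mo → does not qualify.
Option C: score 754 ≥ 600; DTI 40.8% ≤ 50%; employment 35 ≥ 18 mo → qualifies.

Option C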